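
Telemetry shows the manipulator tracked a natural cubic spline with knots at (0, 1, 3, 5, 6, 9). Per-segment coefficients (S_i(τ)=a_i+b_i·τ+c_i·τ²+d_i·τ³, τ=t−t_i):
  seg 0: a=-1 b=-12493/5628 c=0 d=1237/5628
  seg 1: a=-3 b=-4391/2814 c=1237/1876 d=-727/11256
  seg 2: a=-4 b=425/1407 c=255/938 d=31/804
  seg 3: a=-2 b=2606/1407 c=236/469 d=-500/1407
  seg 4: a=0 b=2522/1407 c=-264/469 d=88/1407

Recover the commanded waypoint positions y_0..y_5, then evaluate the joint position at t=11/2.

y_0=-1 y_1=-3 y_2=-4 y_3=-2 y_4=0 y_5=2
S(11/2) = -133/134

y_0 = S_0(0) = a_0 = -1
y_1 = S_1(0) = a_1 = -3
y_2 = S_2(0) = a_2 = -4
y_3 = S_3(0) = a_3 = -2
y_4 = S_4(0) = a_4 = 0
y_5 = S_4(3) = 2
t_q=11/2 is in segment 3 (τ=1/2); S_3(τ)=-133/134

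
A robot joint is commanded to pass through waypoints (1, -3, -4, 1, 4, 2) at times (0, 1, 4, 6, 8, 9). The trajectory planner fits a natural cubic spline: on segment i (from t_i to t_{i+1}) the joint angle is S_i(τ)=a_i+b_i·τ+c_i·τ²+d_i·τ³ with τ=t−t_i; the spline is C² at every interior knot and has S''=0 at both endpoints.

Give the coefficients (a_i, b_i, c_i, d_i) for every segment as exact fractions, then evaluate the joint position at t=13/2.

Δ: Δ0=-4, Δ1=-1/3, Δ2=5/2, Δ3=3/2, Δ4=-2
row 1: diag=8, rhs=22; c'=3/8, d'=11/4
row 2: denom=10−3·3/8=71/8; d'=(17−3·11/4)/(71/8)=70/71
row 3: denom=8−2·16/71=536/71; d'=(-6−2·70/71)/(536/71)=-283/268
row 4: denom=6−2·71/268=733/134; d'=(-21−2·-283/268)/(733/134)=-2531/733
back: M4=-2531/733
back: M3=-283/268−71/268·-2531/733=-207/1466
back: M2=70/71−16/71·-207/1466=746/733
back: M1=11/4−3/8·746/733=1736/733
M: M0=0, M1=1736/733, M2=746/733, M3=-207/1466, M4=-2531/733, M5=0
seg 0: a=1, c=M0/2=0, d=(M1−M0)/(6·1)=868/2199, b=Δ0−h0·(2M0+M1)/6=-9664/2199
seg 1: a=-3, c=M1/2=868/733, d=(M2−M1)/(6·3)=-55/733, b=Δ1−h1·(2M1+M2)/6=-7060/2199
seg 2: a=-4, c=M2/2=373/733, d=(M3−M2)/(6·2)=-1699/17592, b=Δ2−h2·(2M2+M3)/6=4109/2199
seg 3: a=1, c=M3/2=-207/2932, d=(M4−M3)/(6·2)=-4855/17592, b=Δ3−h3·(2M3+M4)/6=12073/4398
seg 4: a=4, c=M4/2=-2531/1466, d=(M5−M4)/(6·1)=2531/4398, b=Δ4−h4·(2M4+M5)/6=-1867/2199
t_q=13/2 → seg 3, τ=1/2; S=1+12073/4398·τ+-207/2932·τ²+-4855/17592·τ³=108855/46912

  seg 0: a=1 b=-9664/2199 c=0 d=868/2199
  seg 1: a=-3 b=-7060/2199 c=868/733 d=-55/733
  seg 2: a=-4 b=4109/2199 c=373/733 d=-1699/17592
  seg 3: a=1 b=12073/4398 c=-207/2932 d=-4855/17592
  seg 4: a=4 b=-1867/2199 c=-2531/1466 d=2531/4398
S(13/2) = 108855/46912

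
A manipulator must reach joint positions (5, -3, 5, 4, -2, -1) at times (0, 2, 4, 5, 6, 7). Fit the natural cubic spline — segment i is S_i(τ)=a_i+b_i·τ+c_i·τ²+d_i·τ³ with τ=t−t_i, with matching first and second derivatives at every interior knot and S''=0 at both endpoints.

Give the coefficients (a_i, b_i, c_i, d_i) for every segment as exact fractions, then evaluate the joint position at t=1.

Δ: Δ0=-4, Δ1=4, Δ2=-1, Δ3=-6, Δ4=1
row 1: diag=8, rhs=48; c'=1/4, d'=6
row 2: denom=6−2·1/4=11/2; d'=(-30−2·6)/(11/2)=-84/11
row 3: denom=4−1·2/11=42/11; d'=(-30−1·-84/11)/(42/11)=-41/7
row 4: denom=4−1·11/42=157/42; d'=(42−1·-41/7)/(157/42)=2010/157
back: M4=2010/157
back: M3=-41/7−11/42·2010/157=-1446/157
back: M2=-84/11−2/11·-1446/157=-936/157
back: M1=6−1/4·-936/157=1176/157
M: M0=0, M1=1176/157, M2=-936/157, M3=-1446/157, M4=2010/157, M5=0
seg 0: a=5, c=M0/2=0, d=(M1−M0)/(6·2)=98/157, b=Δ0−h0·(2M0+M1)/6=-1020/157
seg 1: a=-3, c=M1/2=588/157, d=(M2−M1)/(6·2)=-176/157, b=Δ1−h1·(2M1+M2)/6=156/157
seg 2: a=5, c=M2/2=-468/157, d=(M3−M2)/(6·1)=-85/157, b=Δ2−h2·(2M2+M3)/6=396/157
seg 3: a=4, c=M3/2=-723/157, d=(M4−M3)/(6·1)=576/157, b=Δ3−h3·(2M3+M4)/6=-795/157
seg 4: a=-2, c=M4/2=1005/157, d=(M5−M4)/(6·1)=-335/157, b=Δ4−h4·(2M4+M5)/6=-513/157
t_q=1 → seg 0, τ=1; S=5+-1020/157·τ+0·τ²+98/157·τ³=-137/157

  seg 0: a=5 b=-1020/157 c=0 d=98/157
  seg 1: a=-3 b=156/157 c=588/157 d=-176/157
  seg 2: a=5 b=396/157 c=-468/157 d=-85/157
  seg 3: a=4 b=-795/157 c=-723/157 d=576/157
  seg 4: a=-2 b=-513/157 c=1005/157 d=-335/157
S(1) = -137/157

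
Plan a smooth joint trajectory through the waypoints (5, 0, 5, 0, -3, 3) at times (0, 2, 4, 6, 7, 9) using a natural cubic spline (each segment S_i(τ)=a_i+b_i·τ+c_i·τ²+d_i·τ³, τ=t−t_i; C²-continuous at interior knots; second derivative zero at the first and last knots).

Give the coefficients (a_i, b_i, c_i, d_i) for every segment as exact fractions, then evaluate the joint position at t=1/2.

Δ: Δ0=-5/2, Δ1=5/2, Δ2=-5/2, Δ3=-3, Δ4=3
row 1: diag=8, rhs=30; c'=1/4, d'=15/4
row 2: denom=8−2·1/4=15/2; d'=(-30−2·15/4)/(15/2)=-5
row 3: denom=6−2·4/15=82/15; d'=(-3−2·-5)/(82/15)=105/82
row 4: denom=6−1·15/82=477/82; d'=(36−1·105/82)/(477/82)=949/159
back: M4=949/159
back: M3=105/82−15/82·949/159=10/53
back: M2=-5−4/15·10/53=-803/159
back: M1=15/4−1/4·-803/159=797/159
M: M0=0, M1=797/159, M2=-803/159, M3=10/53, M4=949/159, M5=0
seg 0: a=5, c=M0/2=0, d=(M1−M0)/(6·2)=797/1908, b=Δ0−h0·(2M0+M1)/6=-3979/954
seg 1: a=0, c=M1/2=797/318, d=(M2−M1)/(6·2)=-400/477, b=Δ1−h1·(2M1+M2)/6=803/954
seg 2: a=5, c=M2/2=-803/318, d=(M3−M2)/(6·2)=833/1908, b=Δ2−h2·(2M2+M3)/6=767/954
seg 3: a=0, c=M3/2=5/53, d=(M4−M3)/(6·1)=919/954, b=Δ3−h3·(2M3+M4)/6=-3871/954
seg 4: a=-3, c=M4/2=949/318, d=(M5−M4)/(6·2)=-949/1908, b=Δ4−h4·(2M4+M5)/6=-467/477
t_q=1/2 → seg 0, τ=1/2; S=5+-3979/954·τ+0·τ²+797/1908·τ³=15095/5088

  seg 0: a=5 b=-3979/954 c=0 d=797/1908
  seg 1: a=0 b=803/954 c=797/318 d=-400/477
  seg 2: a=5 b=767/954 c=-803/318 d=833/1908
  seg 3: a=0 b=-3871/954 c=5/53 d=919/954
  seg 4: a=-3 b=-467/477 c=949/318 d=-949/1908
S(1/2) = 15095/5088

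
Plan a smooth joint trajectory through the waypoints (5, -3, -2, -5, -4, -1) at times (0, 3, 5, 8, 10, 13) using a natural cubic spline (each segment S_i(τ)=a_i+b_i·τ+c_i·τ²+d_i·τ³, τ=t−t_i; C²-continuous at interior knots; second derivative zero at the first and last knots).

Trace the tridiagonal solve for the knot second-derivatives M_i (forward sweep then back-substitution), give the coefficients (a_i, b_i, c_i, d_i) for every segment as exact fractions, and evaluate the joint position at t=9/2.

Δ: Δ0=-8/3, Δ1=1/2, Δ2=-1, Δ3=1/2, Δ4=1
row 1: diag=10, rhs=19; c'=1/5, d'=19/10
row 2: denom=10−2·1/5=48/5; d'=(-9−2·19/10)/(48/5)=-4/3
row 3: denom=10−3·5/16=145/16; d'=(9−3·-4/3)/(145/16)=208/145
row 4: denom=10−2·32/145=1386/145; d'=(3−2·208/145)/(1386/145)=19/1386
back: M4=19/1386
back: M3=208/145−32/145·19/1386=992/693
back: M2=-4/3−5/16·992/693=-1234/693
back: M1=19/10−1/5·-1234/693=3127/1386
M: M0=0, M1=3127/1386, M2=-1234/693, M3=992/693, M4=19/1386, M5=0
seg 0: a=5, c=M0/2=0, d=(M1−M0)/(6·3)=3127/24948, b=Δ0−h0·(2M0+M1)/6=-10519/2772
seg 1: a=-3, c=M1/2=3127/2772, d=(M2−M1)/(6·2)=-1865/5544, b=Δ1−h1·(2M1+M2)/6=-569/1386
seg 2: a=-2, c=M2/2=-617/693, d=(M3−M2)/(6·3)=53/297, b=Δ2−h2·(2M2+M3)/6=5/77
seg 3: a=-5, c=M3/2=496/693, d=(M4−M3)/(6·2)=-655/5544, b=Δ3−h3·(2M3+M4)/6=-106/231
seg 4: a=-4, c=M4/2=19/2772, d=(M5−M4)/(6·3)=-19/24948, b=Δ4−h4·(2M4+M5)/6=1367/1386
t_q=9/2 → seg 1, τ=3/2; S=-3+-569/1386·τ+3127/2772·τ²+-1865/5544·τ³=-32717/14784

  seg 0: a=5 b=-10519/2772 c=0 d=3127/24948
  seg 1: a=-3 b=-569/1386 c=3127/2772 d=-1865/5544
  seg 2: a=-2 b=5/77 c=-617/693 d=53/297
  seg 3: a=-5 b=-106/231 c=496/693 d=-655/5544
  seg 4: a=-4 b=1367/1386 c=19/2772 d=-19/24948
S(9/2) = -32717/14784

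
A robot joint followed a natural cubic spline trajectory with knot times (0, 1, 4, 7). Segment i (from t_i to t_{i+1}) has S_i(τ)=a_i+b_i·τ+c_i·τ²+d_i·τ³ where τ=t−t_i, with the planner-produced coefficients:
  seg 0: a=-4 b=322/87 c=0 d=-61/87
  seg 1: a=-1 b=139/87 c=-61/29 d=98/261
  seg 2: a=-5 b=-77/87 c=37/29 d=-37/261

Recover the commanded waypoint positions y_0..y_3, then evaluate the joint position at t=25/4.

y_0 = S_0(0) = a_0 = -4
y_1 = S_1(0) = a_1 = -1
y_2 = S_2(0) = a_2 = -5
y_3 = S_2(3) = 0
t_q=25/4 is in segment 2 (τ=9/4); S_2(τ)=-3985/1856

y_0=-4 y_1=-1 y_2=-5 y_3=0
S(25/4) = -3985/1856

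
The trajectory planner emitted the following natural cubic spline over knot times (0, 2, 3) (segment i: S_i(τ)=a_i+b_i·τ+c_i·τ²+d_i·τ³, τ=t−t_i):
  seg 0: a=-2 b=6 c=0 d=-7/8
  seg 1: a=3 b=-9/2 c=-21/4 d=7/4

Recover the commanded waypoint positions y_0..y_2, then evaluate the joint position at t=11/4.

y_0=-2 y_1=3 y_2=-5
S(11/4) = -663/256

y_0 = S_0(0) = a_0 = -2
y_1 = S_1(0) = a_1 = 3
y_2 = S_1(1) = -5
t_q=11/4 is in segment 1 (τ=3/4); S_1(τ)=-663/256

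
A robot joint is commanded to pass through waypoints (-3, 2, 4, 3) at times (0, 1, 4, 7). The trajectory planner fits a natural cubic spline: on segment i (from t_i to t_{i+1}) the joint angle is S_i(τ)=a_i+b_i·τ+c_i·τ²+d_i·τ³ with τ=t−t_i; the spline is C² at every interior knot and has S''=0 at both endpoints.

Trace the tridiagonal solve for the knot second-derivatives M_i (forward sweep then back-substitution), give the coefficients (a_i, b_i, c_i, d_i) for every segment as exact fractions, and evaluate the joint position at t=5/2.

  seg 0: a=-3 b=484/87 c=0 d=-49/87
  seg 1: a=2 b=337/87 c=-49/29 d=6/29
  seg 2: a=4 b=-59/87 c=5/29 d=-5/261
S(5/2) = 273/58

Δ: Δ0=5, Δ1=2/3, Δ2=-1/3
row 1: diag=8, rhs=-26; c'=3/8, d'=-13/4
row 2: denom=12−3·3/8=87/8; d'=(-6−3·-13/4)/(87/8)=10/29
back: M2=10/29
back: M1=-13/4−3/8·10/29=-98/29
M: M0=0, M1=-98/29, M2=10/29, M3=0
seg 0: a=-3, c=M0/2=0, d=(M1−M0)/(6·1)=-49/87, b=Δ0−h0·(2M0+M1)/6=484/87
seg 1: a=2, c=M1/2=-49/29, d=(M2−M1)/(6·3)=6/29, b=Δ1−h1·(2M1+M2)/6=337/87
seg 2: a=4, c=M2/2=5/29, d=(M3−M2)/(6·3)=-5/261, b=Δ2−h2·(2M2+M3)/6=-59/87
t_q=5/2 → seg 1, τ=3/2; S=2+337/87·τ+-49/29·τ²+6/29·τ³=273/58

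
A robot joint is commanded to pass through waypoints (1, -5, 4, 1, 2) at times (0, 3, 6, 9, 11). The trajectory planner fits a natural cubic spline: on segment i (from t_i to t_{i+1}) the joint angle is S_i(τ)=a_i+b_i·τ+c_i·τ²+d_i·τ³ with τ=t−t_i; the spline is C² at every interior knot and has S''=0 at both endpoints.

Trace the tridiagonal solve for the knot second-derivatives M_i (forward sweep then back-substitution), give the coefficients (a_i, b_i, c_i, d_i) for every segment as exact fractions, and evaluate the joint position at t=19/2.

Δ: Δ0=-2, Δ1=3, Δ2=-1, Δ3=1/2
row 1: diag=12, rhs=30; c'=1/4, d'=5/2
row 2: denom=12−3·1/4=45/4; d'=(-24−3·5/2)/(45/4)=-14/5
row 3: denom=10−3·4/15=46/5; d'=(9−3·-14/5)/(46/5)=87/46
back: M3=87/46
back: M2=-14/5−4/15·87/46=-76/23
back: M1=5/2−1/4·-76/23=153/46
M: M0=0, M1=153/46, M2=-76/23, M3=87/46, M4=0
seg 0: a=1, c=M0/2=0, d=(M1−M0)/(6·3)=17/92, b=Δ0−h0·(2M0+M1)/6=-337/92
seg 1: a=-5, c=M1/2=153/92, d=(M2−M1)/(6·3)=-305/828, b=Δ1−h1·(2M1+M2)/6=61/46
seg 2: a=4, c=M2/2=-38/23, d=(M3−M2)/(6·3)=239/828, b=Δ2−h2·(2M2+M3)/6=125/92
seg 3: a=1, c=M3/2=87/92, d=(M4−M3)/(6·2)=-29/184, b=Δ3−h3·(2M3+M4)/6=-35/46
t_q=19/2 → seg 3, τ=1/2; S=1+-35/46·τ+87/92·τ²+-29/184·τ³=1231/1472

  seg 0: a=1 b=-337/92 c=0 d=17/92
  seg 1: a=-5 b=61/46 c=153/92 d=-305/828
  seg 2: a=4 b=125/92 c=-38/23 d=239/828
  seg 3: a=1 b=-35/46 c=87/92 d=-29/184
S(19/2) = 1231/1472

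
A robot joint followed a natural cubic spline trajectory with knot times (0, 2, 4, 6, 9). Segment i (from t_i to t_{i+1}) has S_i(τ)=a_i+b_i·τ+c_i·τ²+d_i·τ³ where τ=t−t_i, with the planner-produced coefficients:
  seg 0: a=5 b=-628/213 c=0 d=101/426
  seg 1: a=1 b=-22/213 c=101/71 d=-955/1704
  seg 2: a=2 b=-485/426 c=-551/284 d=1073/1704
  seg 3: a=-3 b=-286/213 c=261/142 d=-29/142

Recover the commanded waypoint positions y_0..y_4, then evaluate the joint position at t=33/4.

y_0=5 y_1=1 y_2=2 y_3=-3 y_4=4
S(33/4) = 8703/9088

y_0 = S_0(0) = a_0 = 5
y_1 = S_1(0) = a_1 = 1
y_2 = S_2(0) = a_2 = 2
y_3 = S_3(0) = a_3 = -3
y_4 = S_3(3) = 4
t_q=33/4 is in segment 3 (τ=9/4); S_3(τ)=8703/9088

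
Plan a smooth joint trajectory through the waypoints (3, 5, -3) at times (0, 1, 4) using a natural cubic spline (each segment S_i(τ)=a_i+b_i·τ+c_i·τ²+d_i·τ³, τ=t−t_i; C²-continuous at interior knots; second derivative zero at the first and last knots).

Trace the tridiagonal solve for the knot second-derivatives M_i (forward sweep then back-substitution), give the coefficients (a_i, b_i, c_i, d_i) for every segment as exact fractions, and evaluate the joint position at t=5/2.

Δ: Δ0=2, Δ1=-8/3
row 1: diag=8, rhs=-28; c'=3/8, d'=-7/2
back: M1=-7/2
M: M0=0, M1=-7/2, M2=0
seg 0: a=3, c=M0/2=0, d=(M1−M0)/(6·1)=-7/12, b=Δ0−h0·(2M0+M1)/6=31/12
seg 1: a=5, c=M1/2=-7/4, d=(M2−M1)/(6·3)=7/36, b=Δ1−h1·(2M1+M2)/6=5/6
t_q=5/2 → seg 1, τ=3/2; S=5+5/6·τ+-7/4·τ²+7/36·τ³=95/32

  seg 0: a=3 b=31/12 c=0 d=-7/12
  seg 1: a=5 b=5/6 c=-7/4 d=7/36
S(5/2) = 95/32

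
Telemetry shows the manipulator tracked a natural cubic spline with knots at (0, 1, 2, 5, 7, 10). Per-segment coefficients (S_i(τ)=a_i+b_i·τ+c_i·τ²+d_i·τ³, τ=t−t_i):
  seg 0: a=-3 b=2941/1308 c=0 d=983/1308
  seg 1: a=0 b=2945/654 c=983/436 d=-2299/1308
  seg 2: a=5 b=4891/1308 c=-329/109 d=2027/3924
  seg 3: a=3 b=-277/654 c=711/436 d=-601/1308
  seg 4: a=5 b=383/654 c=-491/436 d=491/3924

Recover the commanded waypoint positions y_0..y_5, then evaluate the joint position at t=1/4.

y_0 = S_0(0) = a_0 = -3
y_1 = S_1(0) = a_1 = 0
y_2 = S_2(0) = a_2 = 5
y_3 = S_3(0) = a_3 = 3
y_4 = S_4(0) = a_4 = 5
y_5 = S_4(3) = 0
t_q=1/4 is in segment 0 (τ=1/4); S_0(τ)=-67699/27904

y_0=-3 y_1=0 y_2=5 y_3=3 y_4=5 y_5=0
S(1/4) = -67699/27904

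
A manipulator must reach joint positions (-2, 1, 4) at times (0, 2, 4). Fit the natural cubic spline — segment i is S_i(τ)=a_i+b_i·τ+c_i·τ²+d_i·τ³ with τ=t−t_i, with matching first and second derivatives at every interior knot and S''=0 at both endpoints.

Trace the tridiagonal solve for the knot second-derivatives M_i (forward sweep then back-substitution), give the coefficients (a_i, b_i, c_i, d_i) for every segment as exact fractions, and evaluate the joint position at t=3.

  seg 0: a=-2 b=3/2 c=0 d=0
  seg 1: a=1 b=3/2 c=0 d=0
S(3) = 5/2

Δ: Δ0=3/2, Δ1=3/2
row 1: diag=8, rhs=0; c'=1/4, d'=0
back: M1=0
M: M0=0, M1=0, M2=0
seg 0: a=-2, c=M0/2=0, d=(M1−M0)/(6·2)=0, b=Δ0−h0·(2M0+M1)/6=3/2
seg 1: a=1, c=M1/2=0, d=(M2−M1)/(6·2)=0, b=Δ1−h1·(2M1+M2)/6=3/2
t_q=3 → seg 1, τ=1; S=1+3/2·τ+0·τ²+0·τ³=5/2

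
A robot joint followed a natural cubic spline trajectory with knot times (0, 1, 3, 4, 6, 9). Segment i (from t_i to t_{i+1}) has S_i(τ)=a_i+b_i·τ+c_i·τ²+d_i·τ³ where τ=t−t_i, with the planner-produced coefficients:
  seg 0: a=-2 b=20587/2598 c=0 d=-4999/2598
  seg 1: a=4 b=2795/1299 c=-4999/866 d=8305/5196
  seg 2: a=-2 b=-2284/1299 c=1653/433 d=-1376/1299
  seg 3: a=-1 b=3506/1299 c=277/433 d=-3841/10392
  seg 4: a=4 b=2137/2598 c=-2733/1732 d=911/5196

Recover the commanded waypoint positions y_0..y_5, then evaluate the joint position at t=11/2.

y_0 = S_0(0) = a_0 = -2
y_1 = S_1(0) = a_1 = 4
y_2 = S_2(0) = a_2 = -2
y_3 = S_3(0) = a_3 = -1
y_4 = S_4(0) = a_4 = 4
y_5 = S_4(3) = -3
t_q=11/2 is in segment 3 (τ=3/2); S_3(τ)=89799/27712

y_0=-2 y_1=4 y_2=-2 y_3=-1 y_4=4 y_5=-3
S(11/2) = 89799/27712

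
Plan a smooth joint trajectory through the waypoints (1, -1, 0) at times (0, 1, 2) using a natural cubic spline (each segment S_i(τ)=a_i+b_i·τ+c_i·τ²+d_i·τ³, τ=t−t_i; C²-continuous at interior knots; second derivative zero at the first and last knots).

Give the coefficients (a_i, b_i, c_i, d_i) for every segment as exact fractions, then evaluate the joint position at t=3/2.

Δ: Δ0=-2, Δ1=1
row 1: diag=4, rhs=18; c'=1/4, d'=9/2
back: M1=9/2
M: M0=0, M1=9/2, M2=0
seg 0: a=1, c=M0/2=0, d=(M1−M0)/(6·1)=3/4, b=Δ0−h0·(2M0+M1)/6=-11/4
seg 1: a=-1, c=M1/2=9/4, d=(M2−M1)/(6·1)=-3/4, b=Δ1−h1·(2M1+M2)/6=-1/2
t_q=3/2 → seg 1, τ=1/2; S=-1+-1/2·τ+9/4·τ²+-3/4·τ³=-25/32

  seg 0: a=1 b=-11/4 c=0 d=3/4
  seg 1: a=-1 b=-1/2 c=9/4 d=-3/4
S(3/2) = -25/32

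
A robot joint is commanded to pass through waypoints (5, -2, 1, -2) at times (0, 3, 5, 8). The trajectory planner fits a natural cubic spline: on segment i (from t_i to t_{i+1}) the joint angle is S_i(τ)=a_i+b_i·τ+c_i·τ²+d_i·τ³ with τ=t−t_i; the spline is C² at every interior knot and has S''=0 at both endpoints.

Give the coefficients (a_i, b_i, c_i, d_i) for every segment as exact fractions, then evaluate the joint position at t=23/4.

  seg 0: a=5 b=-59/16 c=0 d=65/432
  seg 1: a=-2 b=3/8 c=65/48 d=-19/48
  seg 2: a=1 b=25/24 c=-49/48 d=49/432
S(23/4) = 1285/1024

Δ: Δ0=-7/3, Δ1=3/2, Δ2=-1
row 1: diag=10, rhs=23; c'=1/5, d'=23/10
row 2: denom=10−2·1/5=48/5; d'=(-15−2·23/10)/(48/5)=-49/24
back: M2=-49/24
back: M1=23/10−1/5·-49/24=65/24
M: M0=0, M1=65/24, M2=-49/24, M3=0
seg 0: a=5, c=M0/2=0, d=(M1−M0)/(6·3)=65/432, b=Δ0−h0·(2M0+M1)/6=-59/16
seg 1: a=-2, c=M1/2=65/48, d=(M2−M1)/(6·2)=-19/48, b=Δ1−h1·(2M1+M2)/6=3/8
seg 2: a=1, c=M2/2=-49/48, d=(M3−M2)/(6·3)=49/432, b=Δ2−h2·(2M2+M3)/6=25/24
t_q=23/4 → seg 2, τ=3/4; S=1+25/24·τ+-49/48·τ²+49/432·τ³=1285/1024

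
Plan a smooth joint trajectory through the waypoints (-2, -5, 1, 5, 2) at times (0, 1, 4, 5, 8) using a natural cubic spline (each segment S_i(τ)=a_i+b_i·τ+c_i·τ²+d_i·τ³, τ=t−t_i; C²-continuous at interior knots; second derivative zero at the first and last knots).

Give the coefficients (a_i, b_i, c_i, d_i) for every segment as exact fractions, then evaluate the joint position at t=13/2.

  seg 0: a=-2 b=-43/12 c=0 d=7/12
  seg 1: a=-5 b=-11/6 c=7/4 d=-17/108
  seg 2: a=1 b=53/12 c=1/3 d=-3/4
  seg 3: a=5 b=17/6 c=-23/12 d=23/108
S(13/2) = 181/32

Δ: Δ0=-3, Δ1=2, Δ2=4, Δ3=-1
row 1: diag=8, rhs=30; c'=3/8, d'=15/4
row 2: denom=8−3·3/8=55/8; d'=(12−3·15/4)/(55/8)=6/55
row 3: denom=8−1·8/55=432/55; d'=(-30−1·6/55)/(432/55)=-23/6
back: M3=-23/6
back: M2=6/55−8/55·-23/6=2/3
back: M1=15/4−3/8·2/3=7/2
M: M0=0, M1=7/2, M2=2/3, M3=-23/6, M4=0
seg 0: a=-2, c=M0/2=0, d=(M1−M0)/(6·1)=7/12, b=Δ0−h0·(2M0+M1)/6=-43/12
seg 1: a=-5, c=M1/2=7/4, d=(M2−M1)/(6·3)=-17/108, b=Δ1−h1·(2M1+M2)/6=-11/6
seg 2: a=1, c=M2/2=1/3, d=(M3−M2)/(6·1)=-3/4, b=Δ2−h2·(2M2+M3)/6=53/12
seg 3: a=5, c=M3/2=-23/12, d=(M4−M3)/(6·3)=23/108, b=Δ3−h3·(2M3+M4)/6=17/6
t_q=13/2 → seg 3, τ=3/2; S=5+17/6·τ+-23/12·τ²+23/108·τ³=181/32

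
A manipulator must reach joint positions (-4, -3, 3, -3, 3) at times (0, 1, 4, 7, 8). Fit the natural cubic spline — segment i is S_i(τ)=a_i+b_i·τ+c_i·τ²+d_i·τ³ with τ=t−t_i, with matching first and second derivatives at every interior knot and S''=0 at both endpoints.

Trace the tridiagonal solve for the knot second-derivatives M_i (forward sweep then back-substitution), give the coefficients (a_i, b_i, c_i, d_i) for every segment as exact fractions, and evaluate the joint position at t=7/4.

  seg 0: a=-4 b=123/208 c=0 d=85/208
  seg 1: a=-3 b=189/104 c=255/208 d=-727/1872
  seg 2: a=3 b=-21/16 c=-59/26 d=1273/1872
  seg 3: a=-3 b=357/104 c=801/208 d=-267/208
S(7/4) = -14793/13312

Δ: Δ0=1, Δ1=2, Δ2=-2, Δ3=6
row 1: diag=8, rhs=6; c'=3/8, d'=3/4
row 2: denom=12−3·3/8=87/8; d'=(-24−3·3/4)/(87/8)=-70/29
row 3: denom=8−3·8/29=208/29; d'=(48−3·-70/29)/(208/29)=801/104
back: M3=801/104
back: M2=-70/29−8/29·801/104=-59/13
back: M1=3/4−3/8·-59/13=255/104
M: M0=0, M1=255/104, M2=-59/13, M3=801/104, M4=0
seg 0: a=-4, c=M0/2=0, d=(M1−M0)/(6·1)=85/208, b=Δ0−h0·(2M0+M1)/6=123/208
seg 1: a=-3, c=M1/2=255/208, d=(M2−M1)/(6·3)=-727/1872, b=Δ1−h1·(2M1+M2)/6=189/104
seg 2: a=3, c=M2/2=-59/26, d=(M3−M2)/(6·3)=1273/1872, b=Δ2−h2·(2M2+M3)/6=-21/16
seg 3: a=-3, c=M3/2=801/208, d=(M4−M3)/(6·1)=-267/208, b=Δ3−h3·(2M3+M4)/6=357/104
t_q=7/4 → seg 1, τ=3/4; S=-3+189/104·τ+255/208·τ²+-727/1872·τ³=-14793/13312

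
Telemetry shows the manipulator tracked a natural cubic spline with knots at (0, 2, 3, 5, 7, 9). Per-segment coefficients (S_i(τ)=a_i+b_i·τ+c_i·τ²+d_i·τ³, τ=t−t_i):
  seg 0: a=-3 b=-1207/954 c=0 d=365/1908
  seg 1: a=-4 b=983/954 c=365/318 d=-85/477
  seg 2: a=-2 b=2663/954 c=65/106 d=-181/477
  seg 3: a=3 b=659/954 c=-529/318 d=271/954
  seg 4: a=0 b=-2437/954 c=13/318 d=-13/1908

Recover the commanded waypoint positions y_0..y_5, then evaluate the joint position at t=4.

y_0 = S_0(0) = a_0 = -3
y_1 = S_1(0) = a_1 = -4
y_2 = S_2(0) = a_2 = -2
y_3 = S_3(0) = a_3 = 3
y_4 = S_4(0) = a_4 = 0
y_5 = S_4(2) = -5
t_q=4 is in segment 2 (τ=1); S_2(τ)=163/159

y_0=-3 y_1=-4 y_2=-2 y_3=3 y_4=0 y_5=-5
S(4) = 163/159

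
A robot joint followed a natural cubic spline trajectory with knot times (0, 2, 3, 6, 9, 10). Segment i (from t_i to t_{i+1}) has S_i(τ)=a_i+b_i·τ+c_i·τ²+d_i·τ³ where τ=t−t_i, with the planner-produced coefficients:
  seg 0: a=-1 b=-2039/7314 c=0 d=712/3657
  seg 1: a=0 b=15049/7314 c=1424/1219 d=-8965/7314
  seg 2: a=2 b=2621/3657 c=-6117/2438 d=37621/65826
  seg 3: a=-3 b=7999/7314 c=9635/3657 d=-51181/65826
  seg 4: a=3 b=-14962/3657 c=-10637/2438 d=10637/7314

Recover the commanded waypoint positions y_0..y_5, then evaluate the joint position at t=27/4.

y_0 = S_0(0) = a_0 = -1
y_1 = S_1(0) = a_1 = 0
y_2 = S_2(0) = a_2 = 2
y_3 = S_3(0) = a_3 = -3
y_4 = S_4(0) = a_4 = 3
y_5 = S_4(1) = -4
t_q=27/4 is in segment 3 (τ=3/4); S_3(τ)=-160053/156032

y_0=-1 y_1=0 y_2=2 y_3=-3 y_4=3 y_5=-4
S(27/4) = -160053/156032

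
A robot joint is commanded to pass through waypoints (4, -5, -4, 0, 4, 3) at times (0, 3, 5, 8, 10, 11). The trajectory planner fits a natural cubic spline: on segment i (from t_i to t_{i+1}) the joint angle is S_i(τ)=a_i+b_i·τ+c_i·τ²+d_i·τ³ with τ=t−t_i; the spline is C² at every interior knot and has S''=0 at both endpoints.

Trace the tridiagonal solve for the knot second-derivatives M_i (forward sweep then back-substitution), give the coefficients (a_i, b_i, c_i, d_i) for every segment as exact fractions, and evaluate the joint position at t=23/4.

  seg 0: a=4 b=-1517/372 c=0 d=401/3348
  seg 1: a=-5 b=-157/186 c=401/372 d=-151/744
  seg 2: a=-4 b=32/31 c=-13/93 d=67/837
  seg 3: a=0 b=73/31 c=18/31 d=-47/124
  seg 4: a=4 b=4/31 c=-105/62 d=35/62
S(23/4) = -6489/1984

Δ: Δ0=-3, Δ1=1/2, Δ2=4/3, Δ3=2, Δ4=-1
row 1: diag=10, rhs=21; c'=1/5, d'=21/10
row 2: denom=10−2·1/5=48/5; d'=(5−2·21/10)/(48/5)=1/12
row 3: denom=10−3·5/16=145/16; d'=(4−3·1/12)/(145/16)=12/29
row 4: denom=6−2·32/145=806/145; d'=(-18−2·12/29)/(806/145)=-105/31
back: M4=-105/31
back: M3=12/29−32/145·-105/31=36/31
back: M2=1/12−5/16·36/31=-26/93
back: M1=21/10−1/5·-26/93=401/186
M: M0=0, M1=401/186, M2=-26/93, M3=36/31, M4=-105/31, M5=0
seg 0: a=4, c=M0/2=0, d=(M1−M0)/(6·3)=401/3348, b=Δ0−h0·(2M0+M1)/6=-1517/372
seg 1: a=-5, c=M1/2=401/372, d=(M2−M1)/(6·2)=-151/744, b=Δ1−h1·(2M1+M2)/6=-157/186
seg 2: a=-4, c=M2/2=-13/93, d=(M3−M2)/(6·3)=67/837, b=Δ2−h2·(2M2+M3)/6=32/31
seg 3: a=0, c=M3/2=18/31, d=(M4−M3)/(6·2)=-47/124, b=Δ3−h3·(2M3+M4)/6=73/31
seg 4: a=4, c=M4/2=-105/62, d=(M5−M4)/(6·1)=35/62, b=Δ4−h4·(2M4+M5)/6=4/31
t_q=23/4 → seg 2, τ=3/4; S=-4+32/31·τ+-13/93·τ²+67/837·τ³=-6489/1984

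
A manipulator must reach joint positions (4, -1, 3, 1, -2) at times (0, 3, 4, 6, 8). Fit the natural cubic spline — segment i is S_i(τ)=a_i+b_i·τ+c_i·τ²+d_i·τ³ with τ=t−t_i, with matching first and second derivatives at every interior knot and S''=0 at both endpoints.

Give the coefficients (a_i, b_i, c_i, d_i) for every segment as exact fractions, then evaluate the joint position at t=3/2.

Δ: Δ0=-5/3, Δ1=4, Δ2=-1, Δ3=-3/2
row 1: diag=8, rhs=34; c'=1/8, d'=17/4
row 2: denom=6−1·1/8=47/8; d'=(-30−1·17/4)/(47/8)=-274/47
row 3: denom=8−2·16/47=344/47; d'=(-3−2·-274/47)/(344/47)=407/344
back: M3=407/344
back: M2=-274/47−16/47·407/344=-268/43
back: M1=17/4−1/8·-268/43=865/172
M: M0=0, M1=865/172, M2=-268/43, M3=407/344, M4=0
seg 0: a=4, c=M0/2=0, d=(M1−M0)/(6·3)=865/3096, b=Δ0−h0·(2M0+M1)/6=-4315/1032
seg 1: a=-1, c=M1/2=865/344, d=(M2−M1)/(6·1)=-1937/1032, b=Δ1−h1·(2M1+M2)/6=1735/516
seg 2: a=3, c=M2/2=-134/43, d=(M3−M2)/(6·2)=2551/4128, b=Δ2−h2·(2M2+M3)/6=2849/1032
seg 3: a=1, c=M3/2=407/688, d=(M4−M3)/(6·2)=-407/4128, b=Δ3−h3·(2M3+M4)/6=-1181/516
t_q=3/2 → seg 0, τ=3/2; S=4+-4315/1032·τ+0·τ²+865/3096·τ³=-3657/2752

  seg 0: a=4 b=-4315/1032 c=0 d=865/3096
  seg 1: a=-1 b=1735/516 c=865/344 d=-1937/1032
  seg 2: a=3 b=2849/1032 c=-134/43 d=2551/4128
  seg 3: a=1 b=-1181/516 c=407/688 d=-407/4128
S(3/2) = -3657/2752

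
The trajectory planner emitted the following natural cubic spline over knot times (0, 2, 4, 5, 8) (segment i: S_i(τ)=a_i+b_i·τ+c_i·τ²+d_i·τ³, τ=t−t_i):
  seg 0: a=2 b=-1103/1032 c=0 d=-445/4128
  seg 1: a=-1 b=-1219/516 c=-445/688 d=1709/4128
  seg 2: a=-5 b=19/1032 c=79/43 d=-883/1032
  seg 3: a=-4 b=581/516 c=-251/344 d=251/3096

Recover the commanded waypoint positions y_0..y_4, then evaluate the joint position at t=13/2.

y_0=2 y_1=-1 y_2=-5 y_3=-4 y_4=-5
S(13/2) = -10125/2752

y_0 = S_0(0) = a_0 = 2
y_1 = S_1(0) = a_1 = -1
y_2 = S_2(0) = a_2 = -5
y_3 = S_3(0) = a_3 = -4
y_4 = S_3(3) = -5
t_q=13/2 is in segment 3 (τ=3/2); S_3(τ)=-10125/2752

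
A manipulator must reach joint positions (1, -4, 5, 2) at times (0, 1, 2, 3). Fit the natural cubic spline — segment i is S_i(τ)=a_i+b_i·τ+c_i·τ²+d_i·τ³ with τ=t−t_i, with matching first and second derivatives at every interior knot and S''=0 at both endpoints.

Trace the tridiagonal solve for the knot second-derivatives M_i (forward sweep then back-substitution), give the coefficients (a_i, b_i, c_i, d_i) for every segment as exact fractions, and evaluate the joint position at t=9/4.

  seg 0: a=1 b=-143/15 c=0 d=68/15
  seg 1: a=-4 b=61/15 c=68/5 d=-26/3
  seg 2: a=5 b=79/15 c=-62/5 d=62/15
S(9/4) = 897/160

Δ: Δ0=-5, Δ1=9, Δ2=-3
row 1: diag=4, rhs=84; c'=1/4, d'=21
row 2: denom=4−1·1/4=15/4; d'=(-72−1·21)/(15/4)=-124/5
back: M2=-124/5
back: M1=21−1/4·-124/5=136/5
M: M0=0, M1=136/5, M2=-124/5, M3=0
seg 0: a=1, c=M0/2=0, d=(M1−M0)/(6·1)=68/15, b=Δ0−h0·(2M0+M1)/6=-143/15
seg 1: a=-4, c=M1/2=68/5, d=(M2−M1)/(6·1)=-26/3, b=Δ1−h1·(2M1+M2)/6=61/15
seg 2: a=5, c=M2/2=-62/5, d=(M3−M2)/(6·1)=62/15, b=Δ2−h2·(2M2+M3)/6=79/15
t_q=9/4 → seg 2, τ=1/4; S=5+79/15·τ+-62/5·τ²+62/15·τ³=897/160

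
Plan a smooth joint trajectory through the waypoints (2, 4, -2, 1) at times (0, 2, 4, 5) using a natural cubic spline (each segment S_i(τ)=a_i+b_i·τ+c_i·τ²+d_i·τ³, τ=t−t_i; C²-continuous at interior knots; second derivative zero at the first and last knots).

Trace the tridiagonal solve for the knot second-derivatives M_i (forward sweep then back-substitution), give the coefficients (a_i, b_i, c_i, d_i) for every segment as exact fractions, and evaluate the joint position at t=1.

Δ: Δ0=1, Δ1=-3, Δ2=3
row 1: diag=8, rhs=-24; c'=1/4, d'=-3
row 2: denom=6−2·1/4=11/2; d'=(36−2·-3)/(11/2)=84/11
back: M2=84/11
back: M1=-3−1/4·84/11=-54/11
M: M0=0, M1=-54/11, M2=84/11, M3=0
seg 0: a=2, c=M0/2=0, d=(M1−M0)/(6·2)=-9/22, b=Δ0−h0·(2M0+M1)/6=29/11
seg 1: a=4, c=M1/2=-27/11, d=(M2−M1)/(6·2)=23/22, b=Δ1−h1·(2M1+M2)/6=-25/11
seg 2: a=-2, c=M2/2=42/11, d=(M3−M2)/(6·1)=-14/11, b=Δ2−h2·(2M2+M3)/6=5/11
t_q=1 → seg 0, τ=1; S=2+29/11·τ+0·τ²+-9/22·τ³=93/22

  seg 0: a=2 b=29/11 c=0 d=-9/22
  seg 1: a=4 b=-25/11 c=-27/11 d=23/22
  seg 2: a=-2 b=5/11 c=42/11 d=-14/11
S(1) = 93/22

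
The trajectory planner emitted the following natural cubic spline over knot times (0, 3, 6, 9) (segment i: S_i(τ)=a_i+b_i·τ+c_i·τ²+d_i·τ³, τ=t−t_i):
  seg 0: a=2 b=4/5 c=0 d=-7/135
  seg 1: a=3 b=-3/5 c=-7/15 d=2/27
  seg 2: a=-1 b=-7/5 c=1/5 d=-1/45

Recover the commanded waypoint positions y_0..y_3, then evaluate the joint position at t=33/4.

y_0 = S_0(0) = a_0 = 2
y_1 = S_1(0) = a_1 = 3
y_2 = S_2(0) = a_2 = -1
y_3 = S_2(3) = -4
t_q=33/4 is in segment 2 (τ=9/4); S_2(τ)=-217/64

y_0=2 y_1=3 y_2=-1 y_3=-4
S(33/4) = -217/64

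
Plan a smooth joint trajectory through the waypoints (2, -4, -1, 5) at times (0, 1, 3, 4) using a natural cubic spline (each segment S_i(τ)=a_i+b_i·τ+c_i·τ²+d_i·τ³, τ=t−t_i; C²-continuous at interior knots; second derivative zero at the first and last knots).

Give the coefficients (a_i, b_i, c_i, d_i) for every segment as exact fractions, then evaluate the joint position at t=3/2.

Δ: Δ0=-6, Δ1=3/2, Δ2=6
row 1: diag=6, rhs=45; c'=1/3, d'=15/2
row 2: denom=6−2·1/3=16/3; d'=(27−2·15/2)/(16/3)=9/4
back: M2=9/4
back: M1=15/2−1/3·9/4=27/4
M: M0=0, M1=27/4, M2=9/4, M3=0
seg 0: a=2, c=M0/2=0, d=(M1−M0)/(6·1)=9/8, b=Δ0−h0·(2M0+M1)/6=-57/8
seg 1: a=-4, c=M1/2=27/8, d=(M2−M1)/(6·2)=-3/8, b=Δ1−h1·(2M1+M2)/6=-15/4
seg 2: a=-1, c=M2/2=9/8, d=(M3−M2)/(6·1)=-3/8, b=Δ2−h2·(2M2+M3)/6=21/4
t_q=3/2 → seg 1, τ=1/2; S=-4+-15/4·τ+27/8·τ²+-3/8·τ³=-325/64

  seg 0: a=2 b=-57/8 c=0 d=9/8
  seg 1: a=-4 b=-15/4 c=27/8 d=-3/8
  seg 2: a=-1 b=21/4 c=9/8 d=-3/8
S(3/2) = -325/64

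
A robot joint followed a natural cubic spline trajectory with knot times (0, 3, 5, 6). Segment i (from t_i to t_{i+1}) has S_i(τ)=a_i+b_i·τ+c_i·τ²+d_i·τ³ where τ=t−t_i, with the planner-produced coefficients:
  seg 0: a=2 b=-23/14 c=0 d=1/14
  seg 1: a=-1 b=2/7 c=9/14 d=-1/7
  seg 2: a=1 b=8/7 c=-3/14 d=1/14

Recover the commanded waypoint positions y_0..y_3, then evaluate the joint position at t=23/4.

y_0 = S_0(0) = a_0 = 2
y_1 = S_1(0) = a_1 = -1
y_2 = S_2(0) = a_2 = 1
y_3 = S_2(1) = 2
t_q=23/4 is in segment 2 (τ=3/4); S_2(τ)=1583/896

y_0=2 y_1=-1 y_2=1 y_3=2
S(23/4) = 1583/896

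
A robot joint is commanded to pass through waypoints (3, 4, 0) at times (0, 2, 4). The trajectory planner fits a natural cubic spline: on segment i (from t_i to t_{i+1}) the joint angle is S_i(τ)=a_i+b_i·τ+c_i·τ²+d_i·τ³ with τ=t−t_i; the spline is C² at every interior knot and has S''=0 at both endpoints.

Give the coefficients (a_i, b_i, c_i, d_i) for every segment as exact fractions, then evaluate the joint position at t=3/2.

  seg 0: a=3 b=9/8 c=0 d=-5/32
  seg 1: a=4 b=-3/4 c=-15/16 d=5/32
S(3/2) = 1065/256

Δ: Δ0=1/2, Δ1=-2
row 1: diag=8, rhs=-15; c'=1/4, d'=-15/8
back: M1=-15/8
M: M0=0, M1=-15/8, M2=0
seg 0: a=3, c=M0/2=0, d=(M1−M0)/(6·2)=-5/32, b=Δ0−h0·(2M0+M1)/6=9/8
seg 1: a=4, c=M1/2=-15/16, d=(M2−M1)/(6·2)=5/32, b=Δ1−h1·(2M1+M2)/6=-3/4
t_q=3/2 → seg 0, τ=3/2; S=3+9/8·τ+0·τ²+-5/32·τ³=1065/256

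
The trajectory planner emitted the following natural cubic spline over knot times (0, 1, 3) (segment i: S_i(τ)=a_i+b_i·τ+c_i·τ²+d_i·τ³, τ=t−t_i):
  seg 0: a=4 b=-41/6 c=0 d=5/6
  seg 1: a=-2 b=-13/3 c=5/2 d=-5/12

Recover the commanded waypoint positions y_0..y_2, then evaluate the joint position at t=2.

y_0 = S_0(0) = a_0 = 4
y_1 = S_1(0) = a_1 = -2
y_2 = S_1(2) = -4
t_q=2 is in segment 1 (τ=1); S_1(τ)=-17/4

y_0=4 y_1=-2 y_2=-4
S(2) = -17/4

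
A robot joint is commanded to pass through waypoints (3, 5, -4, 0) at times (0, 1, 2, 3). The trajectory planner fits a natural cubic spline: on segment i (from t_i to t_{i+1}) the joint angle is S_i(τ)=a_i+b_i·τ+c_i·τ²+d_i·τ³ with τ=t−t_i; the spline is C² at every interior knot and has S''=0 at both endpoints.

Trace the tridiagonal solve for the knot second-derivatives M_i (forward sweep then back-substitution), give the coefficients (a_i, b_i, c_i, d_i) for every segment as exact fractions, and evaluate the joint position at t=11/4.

  seg 0: a=3 b=29/5 c=0 d=-19/5
  seg 1: a=5 b=-28/5 c=-57/5 d=8
  seg 2: a=-4 b=-22/5 c=63/5 d=-21/5
S(11/4) = -127/64

Δ: Δ0=2, Δ1=-9, Δ2=4
row 1: diag=4, rhs=-66; c'=1/4, d'=-33/2
row 2: denom=4−1·1/4=15/4; d'=(78−1·-33/2)/(15/4)=126/5
back: M2=126/5
back: M1=-33/2−1/4·126/5=-114/5
M: M0=0, M1=-114/5, M2=126/5, M3=0
seg 0: a=3, c=M0/2=0, d=(M1−M0)/(6·1)=-19/5, b=Δ0−h0·(2M0+M1)/6=29/5
seg 1: a=5, c=M1/2=-57/5, d=(M2−M1)/(6·1)=8, b=Δ1−h1·(2M1+M2)/6=-28/5
seg 2: a=-4, c=M2/2=63/5, d=(M3−M2)/(6·1)=-21/5, b=Δ2−h2·(2M2+M3)/6=-22/5
t_q=11/4 → seg 2, τ=3/4; S=-4+-22/5·τ+63/5·τ²+-21/5·τ³=-127/64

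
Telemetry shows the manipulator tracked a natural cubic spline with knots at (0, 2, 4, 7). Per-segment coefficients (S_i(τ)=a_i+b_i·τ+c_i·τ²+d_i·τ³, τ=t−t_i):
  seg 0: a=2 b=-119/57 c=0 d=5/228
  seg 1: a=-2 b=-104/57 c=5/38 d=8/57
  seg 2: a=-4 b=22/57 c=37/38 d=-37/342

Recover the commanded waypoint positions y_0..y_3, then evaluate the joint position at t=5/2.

y_0 = S_0(0) = a_0 = 2
y_1 = S_1(0) = a_1 = -2
y_2 = S_2(0) = a_2 = -4
y_3 = S_2(3) = 3
t_q=5/2 is in segment 1 (τ=1/2); S_1(τ)=-435/152

y_0=2 y_1=-2 y_2=-4 y_3=3
S(5/2) = -435/152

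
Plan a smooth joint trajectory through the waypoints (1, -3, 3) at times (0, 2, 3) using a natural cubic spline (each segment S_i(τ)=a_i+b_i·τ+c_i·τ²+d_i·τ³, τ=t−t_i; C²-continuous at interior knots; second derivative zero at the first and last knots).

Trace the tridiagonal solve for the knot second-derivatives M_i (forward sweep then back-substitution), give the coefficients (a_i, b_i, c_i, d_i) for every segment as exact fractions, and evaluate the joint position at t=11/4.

Δ: Δ0=-2, Δ1=6
row 1: diag=6, rhs=48; c'=1/6, d'=8
back: M1=8
M: M0=0, M1=8, M2=0
seg 0: a=1, c=M0/2=0, d=(M1−M0)/(6·2)=2/3, b=Δ0−h0·(2M0+M1)/6=-14/3
seg 1: a=-3, c=M1/2=4, d=(M2−M1)/(6·1)=-4/3, b=Δ1−h1·(2M1+M2)/6=10/3
t_q=11/4 → seg 1, τ=3/4; S=-3+10/3·τ+4·τ²+-4/3·τ³=19/16

  seg 0: a=1 b=-14/3 c=0 d=2/3
  seg 1: a=-3 b=10/3 c=4 d=-4/3
S(11/4) = 19/16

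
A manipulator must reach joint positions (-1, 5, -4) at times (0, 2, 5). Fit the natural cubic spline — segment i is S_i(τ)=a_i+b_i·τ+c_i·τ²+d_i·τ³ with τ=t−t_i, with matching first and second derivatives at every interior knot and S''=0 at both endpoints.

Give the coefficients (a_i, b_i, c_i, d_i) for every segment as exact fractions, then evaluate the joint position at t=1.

Δ: Δ0=3, Δ1=-3
row 1: diag=10, rhs=-36; c'=3/10, d'=-18/5
back: M1=-18/5
M: M0=0, M1=-18/5, M2=0
seg 0: a=-1, c=M0/2=0, d=(M1−M0)/(6·2)=-3/10, b=Δ0−h0·(2M0+M1)/6=21/5
seg 1: a=5, c=M1/2=-9/5, d=(M2−M1)/(6·3)=1/5, b=Δ1−h1·(2M1+M2)/6=3/5
t_q=1 → seg 0, τ=1; S=-1+21/5·τ+0·τ²+-3/10·τ³=29/10

  seg 0: a=-1 b=21/5 c=0 d=-3/10
  seg 1: a=5 b=3/5 c=-9/5 d=1/5
S(1) = 29/10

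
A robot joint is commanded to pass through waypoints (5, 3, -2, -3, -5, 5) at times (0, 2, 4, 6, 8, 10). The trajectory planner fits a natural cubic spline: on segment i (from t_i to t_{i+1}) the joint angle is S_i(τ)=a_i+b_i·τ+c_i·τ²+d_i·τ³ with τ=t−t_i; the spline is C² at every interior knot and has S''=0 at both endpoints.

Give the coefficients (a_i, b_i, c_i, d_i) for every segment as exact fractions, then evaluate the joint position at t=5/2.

  seg 0: a=5 b=-87/209 c=0 d=-61/418
  seg 1: a=3 b=-453/209 c=-183/209 d=593/1672
  seg 2: a=-2 b=-591/418 c=1047/836 d=-35/88
  seg 3: a=-3 b=-246/209 c=-237/209 d=511/836
  seg 4: a=-5 b=339/209 c=1059/418 d=-353/836
S(5/2) = 23297/13376

Δ: Δ0=-1, Δ1=-5/2, Δ2=-1/2, Δ3=-1, Δ4=5
row 1: diag=8, rhs=-9; c'=1/4, d'=-9/8
row 2: denom=8−2·1/4=15/2; d'=(12−2·-9/8)/(15/2)=19/10
row 3: denom=8−2·4/15=112/15; d'=(-3−2·19/10)/(112/15)=-51/56
row 4: denom=8−2·15/56=209/28; d'=(36−2·-51/56)/(209/28)=1059/209
back: M4=1059/209
back: M3=-51/56−15/56·1059/209=-474/209
back: M2=19/10−4/15·-474/209=1047/418
back: M1=-9/8−1/4·1047/418=-366/209
M: M0=0, M1=-366/209, M2=1047/418, M3=-474/209, M4=1059/209, M5=0
seg 0: a=5, c=M0/2=0, d=(M1−M0)/(6·2)=-61/418, b=Δ0−h0·(2M0+M1)/6=-87/209
seg 1: a=3, c=M1/2=-183/209, d=(M2−M1)/(6·2)=593/1672, b=Δ1−h1·(2M1+M2)/6=-453/209
seg 2: a=-2, c=M2/2=1047/836, d=(M3−M2)/(6·2)=-35/88, b=Δ2−h2·(2M2+M3)/6=-591/418
seg 3: a=-3, c=M3/2=-237/209, d=(M4−M3)/(6·2)=511/836, b=Δ3−h3·(2M3+M4)/6=-246/209
seg 4: a=-5, c=M4/2=1059/418, d=(M5−M4)/(6·2)=-353/836, b=Δ4−h4·(2M4+M5)/6=339/209
t_q=5/2 → seg 1, τ=1/2; S=3+-453/209·τ+-183/209·τ²+593/1672·τ³=23297/13376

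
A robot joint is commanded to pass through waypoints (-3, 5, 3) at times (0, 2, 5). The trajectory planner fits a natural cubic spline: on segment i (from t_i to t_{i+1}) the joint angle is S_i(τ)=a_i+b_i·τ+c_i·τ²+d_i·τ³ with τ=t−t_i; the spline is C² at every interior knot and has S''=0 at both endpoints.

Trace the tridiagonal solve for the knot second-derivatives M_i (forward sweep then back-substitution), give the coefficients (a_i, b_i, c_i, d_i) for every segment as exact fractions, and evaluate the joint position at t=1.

Δ: Δ0=4, Δ1=-2/3
row 1: diag=10, rhs=-28; c'=3/10, d'=-14/5
back: M1=-14/5
M: M0=0, M1=-14/5, M2=0
seg 0: a=-3, c=M0/2=0, d=(M1−M0)/(6·2)=-7/30, b=Δ0−h0·(2M0+M1)/6=74/15
seg 1: a=5, c=M1/2=-7/5, d=(M2−M1)/(6·3)=7/45, b=Δ1−h1·(2M1+M2)/6=32/15
t_q=1 → seg 0, τ=1; S=-3+74/15·τ+0·τ²+-7/30·τ³=17/10

  seg 0: a=-3 b=74/15 c=0 d=-7/30
  seg 1: a=5 b=32/15 c=-7/5 d=7/45
S(1) = 17/10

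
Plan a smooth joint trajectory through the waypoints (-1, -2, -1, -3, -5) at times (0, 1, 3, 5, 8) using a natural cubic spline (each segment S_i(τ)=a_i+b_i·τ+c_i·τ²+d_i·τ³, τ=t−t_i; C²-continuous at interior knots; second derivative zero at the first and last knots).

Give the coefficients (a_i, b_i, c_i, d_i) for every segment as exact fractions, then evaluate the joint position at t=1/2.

Δ: Δ0=-1, Δ1=1/2, Δ2=-1, Δ3=-2/3
row 1: diag=6, rhs=9; c'=1/3, d'=3/2
row 2: denom=8−2·1/3=22/3; d'=(-9−2·3/2)/(22/3)=-18/11
row 3: denom=10−2·3/11=104/11; d'=(2−2·-18/11)/(104/11)=29/52
back: M3=29/52
back: M2=-18/11−3/11·29/52=-93/52
back: M1=3/2−1/3·-93/52=109/52
M: M0=0, M1=109/52, M2=-93/52, M3=29/52, M4=0
seg 0: a=-1, c=M0/2=0, d=(M1−M0)/(6·1)=109/312, b=Δ0−h0·(2M0+M1)/6=-421/312
seg 1: a=-2, c=M1/2=109/104, d=(M2−M1)/(6·2)=-101/312, b=Δ1−h1·(2M1+M2)/6=-47/156
seg 2: a=-1, c=M2/2=-93/104, d=(M3−M2)/(6·2)=61/312, b=Δ2−h2·(2M2+M3)/6=1/156
seg 3: a=-3, c=M3/2=29/104, d=(M4−M3)/(6·3)=-29/936, b=Δ3−h3·(2M3+M4)/6=-191/156
t_q=1/2 → seg 0, τ=1/2; S=-1+-421/312·τ+0·τ²+109/312·τ³=-1357/832

  seg 0: a=-1 b=-421/312 c=0 d=109/312
  seg 1: a=-2 b=-47/156 c=109/104 d=-101/312
  seg 2: a=-1 b=1/156 c=-93/104 d=61/312
  seg 3: a=-3 b=-191/156 c=29/104 d=-29/936
S(1/2) = -1357/832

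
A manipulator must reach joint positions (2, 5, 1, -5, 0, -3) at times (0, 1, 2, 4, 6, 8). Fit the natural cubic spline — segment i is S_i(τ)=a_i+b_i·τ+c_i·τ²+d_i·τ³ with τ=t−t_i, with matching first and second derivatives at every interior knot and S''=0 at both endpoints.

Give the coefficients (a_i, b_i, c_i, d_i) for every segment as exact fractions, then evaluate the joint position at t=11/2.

Δ: Δ0=3, Δ1=-4, Δ2=-3, Δ3=5/2, Δ4=-3/2
row 1: diag=4, rhs=-42; c'=1/4, d'=-21/2
row 2: denom=6−1·1/4=23/4; d'=(6−1·-21/2)/(23/4)=66/23
row 3: denom=8−2·8/23=168/23; d'=(33−2·66/23)/(168/23)=209/56
row 4: denom=8−2·23/84=313/42; d'=(-24−2·209/56)/(313/42)=-2643/626
back: M4=-2643/626
back: M3=209/56−23/84·-2643/626=1530/313
back: M2=66/23−8/23·1530/313=366/313
back: M1=-21/2−1/4·366/313=-3378/313
M: M0=0, M1=-3378/313, M2=366/313, M3=1530/313, M4=-2643/626, M5=0
seg 0: a=2, c=M0/2=0, d=(M1−M0)/(6·1)=-563/313, b=Δ0−h0·(2M0+M1)/6=1502/313
seg 1: a=5, c=M1/2=-1689/313, d=(M2−M1)/(6·1)=624/313, b=Δ1−h1·(2M1+M2)/6=-187/313
seg 2: a=1, c=M2/2=183/313, d=(M3−M2)/(6·2)=97/313, b=Δ2−h2·(2M2+M3)/6=-1693/313
seg 3: a=-5, c=M3/2=765/313, d=(M4−M3)/(6·2)=-1901/2504, b=Δ3−h3·(2M3+M4)/6=203/313
seg 4: a=0, c=M4/2=-2643/1252, d=(M5−M4)/(6·2)=881/2504, b=Δ4−h4·(2M4+M5)/6=823/626
t_q=11/2 → seg 3, τ=3/2; S=-5+203/313·τ+765/313·τ²+-1901/2504·τ³=-21839/20032

  seg 0: a=2 b=1502/313 c=0 d=-563/313
  seg 1: a=5 b=-187/313 c=-1689/313 d=624/313
  seg 2: a=1 b=-1693/313 c=183/313 d=97/313
  seg 3: a=-5 b=203/313 c=765/313 d=-1901/2504
  seg 4: a=0 b=823/626 c=-2643/1252 d=881/2504
S(11/2) = -21839/20032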